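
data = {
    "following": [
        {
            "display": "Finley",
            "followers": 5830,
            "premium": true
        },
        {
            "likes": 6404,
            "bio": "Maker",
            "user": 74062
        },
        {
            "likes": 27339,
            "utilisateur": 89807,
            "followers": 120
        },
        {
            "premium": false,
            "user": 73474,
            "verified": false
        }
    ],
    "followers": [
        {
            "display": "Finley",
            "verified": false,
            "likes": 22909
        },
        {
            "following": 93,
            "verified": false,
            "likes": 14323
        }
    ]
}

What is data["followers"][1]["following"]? 93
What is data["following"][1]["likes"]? 6404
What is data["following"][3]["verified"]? False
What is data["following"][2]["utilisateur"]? 89807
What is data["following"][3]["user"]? 73474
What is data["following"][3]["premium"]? False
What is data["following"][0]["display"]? "Finley"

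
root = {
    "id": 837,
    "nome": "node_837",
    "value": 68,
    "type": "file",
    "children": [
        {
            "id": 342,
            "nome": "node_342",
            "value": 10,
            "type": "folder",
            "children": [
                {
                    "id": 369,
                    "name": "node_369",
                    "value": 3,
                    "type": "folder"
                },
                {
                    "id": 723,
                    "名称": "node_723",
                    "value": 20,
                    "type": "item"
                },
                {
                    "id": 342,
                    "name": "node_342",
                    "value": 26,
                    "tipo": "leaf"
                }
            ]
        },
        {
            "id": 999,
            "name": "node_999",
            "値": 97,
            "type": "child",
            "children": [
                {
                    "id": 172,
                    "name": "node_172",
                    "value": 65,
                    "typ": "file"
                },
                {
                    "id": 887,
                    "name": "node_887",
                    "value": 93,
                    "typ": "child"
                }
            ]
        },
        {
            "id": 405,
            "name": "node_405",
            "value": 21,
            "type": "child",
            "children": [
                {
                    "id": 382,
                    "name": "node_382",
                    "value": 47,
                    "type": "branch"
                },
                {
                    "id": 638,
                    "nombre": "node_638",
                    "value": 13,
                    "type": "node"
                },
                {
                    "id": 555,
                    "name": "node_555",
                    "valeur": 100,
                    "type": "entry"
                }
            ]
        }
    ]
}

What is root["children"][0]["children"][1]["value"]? 20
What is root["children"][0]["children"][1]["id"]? 723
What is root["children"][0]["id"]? 342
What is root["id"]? 837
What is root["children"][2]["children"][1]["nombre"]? "node_638"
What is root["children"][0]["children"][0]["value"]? 3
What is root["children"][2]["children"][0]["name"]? "node_382"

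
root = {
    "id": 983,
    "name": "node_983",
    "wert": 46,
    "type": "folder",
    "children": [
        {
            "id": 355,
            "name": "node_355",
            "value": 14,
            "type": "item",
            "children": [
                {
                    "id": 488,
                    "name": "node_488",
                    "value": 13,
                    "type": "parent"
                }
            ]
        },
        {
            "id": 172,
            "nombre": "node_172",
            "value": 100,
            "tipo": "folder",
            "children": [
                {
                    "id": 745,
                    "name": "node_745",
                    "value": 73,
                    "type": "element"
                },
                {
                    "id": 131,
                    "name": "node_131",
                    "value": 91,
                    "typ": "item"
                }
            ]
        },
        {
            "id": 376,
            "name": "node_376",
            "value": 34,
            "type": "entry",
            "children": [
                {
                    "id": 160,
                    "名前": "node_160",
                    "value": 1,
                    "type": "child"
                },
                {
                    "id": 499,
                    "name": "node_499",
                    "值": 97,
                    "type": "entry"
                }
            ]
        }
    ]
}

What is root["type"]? "folder"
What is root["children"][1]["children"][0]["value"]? 73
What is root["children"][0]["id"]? 355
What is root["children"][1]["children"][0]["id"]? 745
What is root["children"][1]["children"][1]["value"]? 91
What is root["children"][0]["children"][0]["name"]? "node_488"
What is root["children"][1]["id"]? 172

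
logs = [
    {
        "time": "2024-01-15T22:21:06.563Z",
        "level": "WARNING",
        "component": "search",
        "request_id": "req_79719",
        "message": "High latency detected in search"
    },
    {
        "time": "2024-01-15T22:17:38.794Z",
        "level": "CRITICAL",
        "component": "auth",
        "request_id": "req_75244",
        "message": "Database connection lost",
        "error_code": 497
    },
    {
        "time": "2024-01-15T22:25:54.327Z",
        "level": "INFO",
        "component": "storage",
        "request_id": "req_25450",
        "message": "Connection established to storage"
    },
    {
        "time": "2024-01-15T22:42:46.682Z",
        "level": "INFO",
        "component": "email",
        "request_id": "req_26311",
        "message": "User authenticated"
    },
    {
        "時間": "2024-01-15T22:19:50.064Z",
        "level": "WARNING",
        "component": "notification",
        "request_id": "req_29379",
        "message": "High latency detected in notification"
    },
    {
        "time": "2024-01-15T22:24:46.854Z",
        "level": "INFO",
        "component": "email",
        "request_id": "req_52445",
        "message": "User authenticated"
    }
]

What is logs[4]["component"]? "notification"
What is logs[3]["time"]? "2024-01-15T22:42:46.682Z"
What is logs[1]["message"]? "Database connection lost"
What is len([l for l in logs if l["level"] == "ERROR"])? 0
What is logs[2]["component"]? "storage"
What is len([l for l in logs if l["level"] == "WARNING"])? 2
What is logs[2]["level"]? "INFO"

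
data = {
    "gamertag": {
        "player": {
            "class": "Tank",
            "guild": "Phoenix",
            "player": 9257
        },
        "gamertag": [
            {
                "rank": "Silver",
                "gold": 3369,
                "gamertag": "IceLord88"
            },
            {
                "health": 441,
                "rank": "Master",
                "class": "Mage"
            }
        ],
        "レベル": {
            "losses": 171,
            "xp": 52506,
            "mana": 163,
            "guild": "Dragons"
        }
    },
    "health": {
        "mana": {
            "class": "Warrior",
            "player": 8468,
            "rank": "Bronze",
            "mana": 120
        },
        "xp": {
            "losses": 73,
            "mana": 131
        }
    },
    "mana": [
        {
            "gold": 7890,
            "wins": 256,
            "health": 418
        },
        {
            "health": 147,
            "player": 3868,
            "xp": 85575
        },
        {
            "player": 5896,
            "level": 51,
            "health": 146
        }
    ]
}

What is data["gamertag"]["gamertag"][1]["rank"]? "Master"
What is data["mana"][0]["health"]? 418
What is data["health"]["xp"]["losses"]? 73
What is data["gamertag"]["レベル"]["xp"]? 52506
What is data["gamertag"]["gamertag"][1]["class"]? "Mage"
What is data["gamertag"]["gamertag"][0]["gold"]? 3369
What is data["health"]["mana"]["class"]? "Warrior"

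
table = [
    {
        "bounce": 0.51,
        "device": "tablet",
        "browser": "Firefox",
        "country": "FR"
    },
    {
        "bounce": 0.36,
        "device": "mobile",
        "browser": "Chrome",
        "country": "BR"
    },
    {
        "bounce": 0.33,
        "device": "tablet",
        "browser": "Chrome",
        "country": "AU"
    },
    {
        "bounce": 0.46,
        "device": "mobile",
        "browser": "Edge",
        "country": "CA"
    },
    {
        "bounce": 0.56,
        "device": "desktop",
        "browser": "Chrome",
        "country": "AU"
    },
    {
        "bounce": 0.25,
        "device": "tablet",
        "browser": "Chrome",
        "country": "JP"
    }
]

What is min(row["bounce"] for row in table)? 0.25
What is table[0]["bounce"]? 0.51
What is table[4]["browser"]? "Chrome"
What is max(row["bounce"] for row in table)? 0.56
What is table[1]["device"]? "mobile"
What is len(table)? 6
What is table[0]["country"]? "FR"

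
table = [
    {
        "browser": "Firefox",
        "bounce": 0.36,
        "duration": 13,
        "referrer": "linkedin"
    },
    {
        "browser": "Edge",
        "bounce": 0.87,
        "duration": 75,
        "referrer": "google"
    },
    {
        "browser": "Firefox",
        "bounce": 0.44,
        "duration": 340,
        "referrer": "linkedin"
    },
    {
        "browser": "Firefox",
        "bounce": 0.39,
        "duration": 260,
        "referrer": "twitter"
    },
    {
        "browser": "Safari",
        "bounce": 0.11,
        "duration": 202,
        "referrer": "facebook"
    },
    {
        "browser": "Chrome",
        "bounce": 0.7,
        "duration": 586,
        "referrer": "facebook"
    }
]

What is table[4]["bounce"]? 0.11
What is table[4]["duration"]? 202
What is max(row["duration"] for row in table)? 586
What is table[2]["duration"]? 340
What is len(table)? 6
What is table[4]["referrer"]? "facebook"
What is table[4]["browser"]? "Safari"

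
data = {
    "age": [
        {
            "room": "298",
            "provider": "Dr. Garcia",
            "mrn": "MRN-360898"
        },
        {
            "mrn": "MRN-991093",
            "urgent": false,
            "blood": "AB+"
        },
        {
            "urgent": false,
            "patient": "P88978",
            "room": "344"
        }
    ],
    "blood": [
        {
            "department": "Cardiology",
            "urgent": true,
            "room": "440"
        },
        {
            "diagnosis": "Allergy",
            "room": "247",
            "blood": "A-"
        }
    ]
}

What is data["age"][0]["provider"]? "Dr. Garcia"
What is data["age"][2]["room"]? "344"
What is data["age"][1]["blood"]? "AB+"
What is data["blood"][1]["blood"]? "A-"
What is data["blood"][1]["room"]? "247"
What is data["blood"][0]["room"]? "440"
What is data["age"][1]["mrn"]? "MRN-991093"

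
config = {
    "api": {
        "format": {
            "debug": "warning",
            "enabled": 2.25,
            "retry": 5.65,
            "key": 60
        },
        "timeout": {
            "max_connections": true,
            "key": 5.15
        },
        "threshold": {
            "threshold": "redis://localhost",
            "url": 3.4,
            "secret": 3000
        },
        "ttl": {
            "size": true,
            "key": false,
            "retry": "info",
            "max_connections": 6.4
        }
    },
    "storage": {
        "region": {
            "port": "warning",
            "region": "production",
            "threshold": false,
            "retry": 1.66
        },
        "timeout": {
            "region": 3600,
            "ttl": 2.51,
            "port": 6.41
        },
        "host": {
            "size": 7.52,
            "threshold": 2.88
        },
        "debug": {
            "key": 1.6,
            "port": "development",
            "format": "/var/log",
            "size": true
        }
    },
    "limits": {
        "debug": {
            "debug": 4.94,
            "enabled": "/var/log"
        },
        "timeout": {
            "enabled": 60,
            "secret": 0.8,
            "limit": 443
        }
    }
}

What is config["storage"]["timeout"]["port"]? 6.41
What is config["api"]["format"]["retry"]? 5.65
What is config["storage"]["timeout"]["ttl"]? 2.51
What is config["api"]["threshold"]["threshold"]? "redis://localhost"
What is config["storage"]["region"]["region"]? "production"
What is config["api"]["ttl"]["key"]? False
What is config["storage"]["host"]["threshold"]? 2.88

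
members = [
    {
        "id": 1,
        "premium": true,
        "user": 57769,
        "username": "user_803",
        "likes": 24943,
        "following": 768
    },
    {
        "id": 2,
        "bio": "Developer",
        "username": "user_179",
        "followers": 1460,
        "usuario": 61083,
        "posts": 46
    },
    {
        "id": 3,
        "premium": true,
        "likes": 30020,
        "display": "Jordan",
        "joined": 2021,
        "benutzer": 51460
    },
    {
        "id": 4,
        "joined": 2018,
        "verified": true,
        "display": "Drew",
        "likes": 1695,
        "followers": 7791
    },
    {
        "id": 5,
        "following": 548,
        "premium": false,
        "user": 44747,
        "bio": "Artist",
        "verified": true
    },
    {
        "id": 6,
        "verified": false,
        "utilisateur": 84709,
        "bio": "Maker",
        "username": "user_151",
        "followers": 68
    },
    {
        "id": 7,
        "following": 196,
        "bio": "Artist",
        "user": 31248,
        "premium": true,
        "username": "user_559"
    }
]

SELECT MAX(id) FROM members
7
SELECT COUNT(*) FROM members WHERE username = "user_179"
1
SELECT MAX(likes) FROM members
30020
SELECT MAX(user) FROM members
57769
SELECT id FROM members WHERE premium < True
[5]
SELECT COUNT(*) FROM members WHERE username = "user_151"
1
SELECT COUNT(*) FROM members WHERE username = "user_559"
1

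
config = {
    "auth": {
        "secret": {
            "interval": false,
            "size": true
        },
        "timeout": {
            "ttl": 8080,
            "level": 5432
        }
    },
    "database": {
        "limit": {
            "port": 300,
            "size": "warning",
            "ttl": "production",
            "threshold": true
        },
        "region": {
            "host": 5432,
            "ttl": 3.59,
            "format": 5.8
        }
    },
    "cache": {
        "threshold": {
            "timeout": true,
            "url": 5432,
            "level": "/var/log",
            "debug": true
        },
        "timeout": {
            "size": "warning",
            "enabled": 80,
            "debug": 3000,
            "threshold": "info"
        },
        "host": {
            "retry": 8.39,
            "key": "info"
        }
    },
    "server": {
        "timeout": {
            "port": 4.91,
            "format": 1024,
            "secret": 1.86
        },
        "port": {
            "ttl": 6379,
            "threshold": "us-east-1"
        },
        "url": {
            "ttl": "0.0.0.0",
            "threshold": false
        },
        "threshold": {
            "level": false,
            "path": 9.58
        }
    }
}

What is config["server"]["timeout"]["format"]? 1024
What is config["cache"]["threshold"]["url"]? 5432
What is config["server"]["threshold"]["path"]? 9.58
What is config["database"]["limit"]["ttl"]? "production"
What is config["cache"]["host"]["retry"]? 8.39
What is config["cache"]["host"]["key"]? "info"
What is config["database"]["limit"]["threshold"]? True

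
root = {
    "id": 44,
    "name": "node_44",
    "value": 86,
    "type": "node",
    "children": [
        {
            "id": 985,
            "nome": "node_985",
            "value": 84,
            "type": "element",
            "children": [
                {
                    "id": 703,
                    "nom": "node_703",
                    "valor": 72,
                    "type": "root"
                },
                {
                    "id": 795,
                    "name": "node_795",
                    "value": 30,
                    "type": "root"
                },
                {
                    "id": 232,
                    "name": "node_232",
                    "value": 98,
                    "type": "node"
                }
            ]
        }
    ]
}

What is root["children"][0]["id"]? 985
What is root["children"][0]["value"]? 84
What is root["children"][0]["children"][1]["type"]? "root"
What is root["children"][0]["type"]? "element"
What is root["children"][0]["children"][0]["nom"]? "node_703"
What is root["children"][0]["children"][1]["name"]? "node_795"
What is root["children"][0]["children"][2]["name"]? "node_232"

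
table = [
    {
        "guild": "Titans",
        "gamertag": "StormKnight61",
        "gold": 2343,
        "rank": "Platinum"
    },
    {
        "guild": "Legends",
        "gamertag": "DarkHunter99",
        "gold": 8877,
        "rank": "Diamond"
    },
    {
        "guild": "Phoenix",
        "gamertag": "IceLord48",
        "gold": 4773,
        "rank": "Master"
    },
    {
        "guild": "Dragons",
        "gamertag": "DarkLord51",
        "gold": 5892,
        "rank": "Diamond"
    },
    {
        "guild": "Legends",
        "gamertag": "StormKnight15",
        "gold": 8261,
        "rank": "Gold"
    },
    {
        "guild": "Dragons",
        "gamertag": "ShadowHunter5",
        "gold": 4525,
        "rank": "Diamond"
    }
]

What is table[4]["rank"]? "Gold"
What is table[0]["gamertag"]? "StormKnight61"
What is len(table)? 6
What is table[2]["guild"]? "Phoenix"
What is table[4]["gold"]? 8261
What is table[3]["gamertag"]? "DarkLord51"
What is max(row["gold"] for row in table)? 8877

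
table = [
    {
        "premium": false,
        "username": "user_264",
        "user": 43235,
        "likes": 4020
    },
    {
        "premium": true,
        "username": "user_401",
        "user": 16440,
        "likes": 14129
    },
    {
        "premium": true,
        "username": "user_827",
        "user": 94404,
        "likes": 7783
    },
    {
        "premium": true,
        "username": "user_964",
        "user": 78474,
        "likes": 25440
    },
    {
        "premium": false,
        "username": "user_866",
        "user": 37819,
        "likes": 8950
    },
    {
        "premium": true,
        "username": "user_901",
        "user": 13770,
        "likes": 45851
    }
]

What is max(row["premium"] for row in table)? True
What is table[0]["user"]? 43235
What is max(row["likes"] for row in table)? 45851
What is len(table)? 6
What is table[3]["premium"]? True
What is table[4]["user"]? 37819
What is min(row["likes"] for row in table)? 4020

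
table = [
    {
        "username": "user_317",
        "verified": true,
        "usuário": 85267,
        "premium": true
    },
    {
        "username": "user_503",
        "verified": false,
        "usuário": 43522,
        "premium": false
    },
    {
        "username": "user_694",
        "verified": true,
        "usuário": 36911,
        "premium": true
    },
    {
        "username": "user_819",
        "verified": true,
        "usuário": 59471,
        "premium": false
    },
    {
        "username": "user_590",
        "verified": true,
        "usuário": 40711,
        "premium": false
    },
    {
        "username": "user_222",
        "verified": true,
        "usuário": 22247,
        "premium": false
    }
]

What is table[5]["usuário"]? 22247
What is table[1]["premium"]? False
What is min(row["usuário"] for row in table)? 22247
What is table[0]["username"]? "user_317"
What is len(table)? 6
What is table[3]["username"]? "user_819"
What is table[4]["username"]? "user_590"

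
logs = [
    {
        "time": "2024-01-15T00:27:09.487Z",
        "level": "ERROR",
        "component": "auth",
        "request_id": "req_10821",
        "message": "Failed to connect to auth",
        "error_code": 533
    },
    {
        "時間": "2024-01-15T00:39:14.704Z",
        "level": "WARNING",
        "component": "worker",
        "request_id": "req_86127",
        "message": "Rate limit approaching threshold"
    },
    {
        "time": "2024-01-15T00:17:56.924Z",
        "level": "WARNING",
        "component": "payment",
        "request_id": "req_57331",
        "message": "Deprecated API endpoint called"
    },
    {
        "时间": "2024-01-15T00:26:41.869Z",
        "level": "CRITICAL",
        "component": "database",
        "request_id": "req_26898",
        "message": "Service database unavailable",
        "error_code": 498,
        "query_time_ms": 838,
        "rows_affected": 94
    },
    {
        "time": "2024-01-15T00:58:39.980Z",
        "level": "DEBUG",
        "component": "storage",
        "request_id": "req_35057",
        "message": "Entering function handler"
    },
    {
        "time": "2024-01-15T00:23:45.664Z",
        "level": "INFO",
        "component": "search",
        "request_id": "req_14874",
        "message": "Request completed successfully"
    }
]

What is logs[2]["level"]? "WARNING"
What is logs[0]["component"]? "auth"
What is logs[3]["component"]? "database"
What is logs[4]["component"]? "storage"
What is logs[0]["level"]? "ERROR"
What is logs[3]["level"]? "CRITICAL"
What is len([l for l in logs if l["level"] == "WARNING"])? 2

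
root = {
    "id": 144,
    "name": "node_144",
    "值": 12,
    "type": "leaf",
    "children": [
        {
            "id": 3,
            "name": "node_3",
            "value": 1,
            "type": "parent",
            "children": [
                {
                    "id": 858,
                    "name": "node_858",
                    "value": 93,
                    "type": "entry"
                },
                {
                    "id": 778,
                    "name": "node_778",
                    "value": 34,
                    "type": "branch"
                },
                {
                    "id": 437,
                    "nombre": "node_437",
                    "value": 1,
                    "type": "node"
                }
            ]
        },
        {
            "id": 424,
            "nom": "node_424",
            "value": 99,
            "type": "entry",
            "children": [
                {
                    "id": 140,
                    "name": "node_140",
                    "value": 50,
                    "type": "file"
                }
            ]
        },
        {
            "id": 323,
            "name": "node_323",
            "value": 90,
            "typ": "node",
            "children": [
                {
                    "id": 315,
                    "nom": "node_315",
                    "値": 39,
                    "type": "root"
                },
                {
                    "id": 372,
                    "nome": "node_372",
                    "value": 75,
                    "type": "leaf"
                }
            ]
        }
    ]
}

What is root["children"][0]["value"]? 1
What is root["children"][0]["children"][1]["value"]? 34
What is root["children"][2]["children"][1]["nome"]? "node_372"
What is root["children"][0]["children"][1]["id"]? 778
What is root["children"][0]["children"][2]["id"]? 437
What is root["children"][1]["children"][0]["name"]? "node_140"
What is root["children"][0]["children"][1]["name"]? "node_778"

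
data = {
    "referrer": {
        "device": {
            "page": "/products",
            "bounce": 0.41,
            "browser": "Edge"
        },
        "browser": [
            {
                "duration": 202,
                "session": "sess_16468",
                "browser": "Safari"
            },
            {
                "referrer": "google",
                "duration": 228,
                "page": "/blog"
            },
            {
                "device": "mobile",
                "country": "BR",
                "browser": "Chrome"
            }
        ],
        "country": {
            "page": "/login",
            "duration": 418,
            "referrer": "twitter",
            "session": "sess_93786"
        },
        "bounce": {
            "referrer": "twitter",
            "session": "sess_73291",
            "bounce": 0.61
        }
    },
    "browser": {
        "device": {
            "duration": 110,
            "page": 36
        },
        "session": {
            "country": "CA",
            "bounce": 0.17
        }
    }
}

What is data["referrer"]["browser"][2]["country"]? "BR"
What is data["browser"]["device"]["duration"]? 110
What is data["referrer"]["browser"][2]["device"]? "mobile"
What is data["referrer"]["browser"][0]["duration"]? 202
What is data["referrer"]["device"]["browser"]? "Edge"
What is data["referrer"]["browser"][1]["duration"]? 228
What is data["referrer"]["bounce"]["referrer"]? "twitter"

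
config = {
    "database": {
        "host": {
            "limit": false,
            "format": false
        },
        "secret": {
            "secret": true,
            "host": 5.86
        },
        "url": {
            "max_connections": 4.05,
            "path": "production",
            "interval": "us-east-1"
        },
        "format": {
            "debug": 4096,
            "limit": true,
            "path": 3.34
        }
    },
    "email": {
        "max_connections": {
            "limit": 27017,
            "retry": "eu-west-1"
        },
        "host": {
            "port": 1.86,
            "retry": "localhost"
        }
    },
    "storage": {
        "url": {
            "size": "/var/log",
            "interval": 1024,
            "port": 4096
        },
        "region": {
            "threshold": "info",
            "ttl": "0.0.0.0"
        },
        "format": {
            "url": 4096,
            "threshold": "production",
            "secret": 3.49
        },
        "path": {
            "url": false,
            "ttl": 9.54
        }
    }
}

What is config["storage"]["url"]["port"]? 4096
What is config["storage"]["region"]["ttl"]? "0.0.0.0"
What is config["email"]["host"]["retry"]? "localhost"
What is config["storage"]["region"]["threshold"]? "info"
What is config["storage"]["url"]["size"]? "/var/log"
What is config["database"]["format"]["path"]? 3.34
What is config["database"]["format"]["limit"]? True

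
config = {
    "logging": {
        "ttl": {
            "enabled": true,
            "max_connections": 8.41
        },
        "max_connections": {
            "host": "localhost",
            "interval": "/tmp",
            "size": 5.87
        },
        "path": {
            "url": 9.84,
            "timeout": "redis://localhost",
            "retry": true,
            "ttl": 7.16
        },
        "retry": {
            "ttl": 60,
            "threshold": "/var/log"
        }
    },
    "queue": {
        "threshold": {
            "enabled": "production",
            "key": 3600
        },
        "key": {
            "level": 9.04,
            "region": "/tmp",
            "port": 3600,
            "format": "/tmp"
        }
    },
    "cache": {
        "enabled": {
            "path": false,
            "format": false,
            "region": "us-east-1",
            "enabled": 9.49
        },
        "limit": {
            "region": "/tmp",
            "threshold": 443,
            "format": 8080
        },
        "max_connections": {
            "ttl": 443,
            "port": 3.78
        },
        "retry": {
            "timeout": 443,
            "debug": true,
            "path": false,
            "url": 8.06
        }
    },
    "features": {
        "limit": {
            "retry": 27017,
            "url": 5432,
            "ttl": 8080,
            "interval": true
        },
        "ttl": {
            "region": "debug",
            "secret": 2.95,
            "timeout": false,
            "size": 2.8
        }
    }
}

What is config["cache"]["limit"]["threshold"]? 443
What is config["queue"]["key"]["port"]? 3600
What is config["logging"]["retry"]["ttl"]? 60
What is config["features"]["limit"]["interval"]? True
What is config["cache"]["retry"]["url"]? 8.06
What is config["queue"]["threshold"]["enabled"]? "production"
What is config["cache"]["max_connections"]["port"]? 3.78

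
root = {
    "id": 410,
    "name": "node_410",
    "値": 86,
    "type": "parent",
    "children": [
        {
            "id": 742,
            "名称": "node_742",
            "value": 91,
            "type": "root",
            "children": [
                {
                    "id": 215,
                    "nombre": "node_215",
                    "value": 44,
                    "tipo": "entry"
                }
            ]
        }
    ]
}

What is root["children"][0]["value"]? 91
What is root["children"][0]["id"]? 742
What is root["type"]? "parent"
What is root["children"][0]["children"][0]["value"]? 44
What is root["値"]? 86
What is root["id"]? 410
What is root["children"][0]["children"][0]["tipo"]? "entry"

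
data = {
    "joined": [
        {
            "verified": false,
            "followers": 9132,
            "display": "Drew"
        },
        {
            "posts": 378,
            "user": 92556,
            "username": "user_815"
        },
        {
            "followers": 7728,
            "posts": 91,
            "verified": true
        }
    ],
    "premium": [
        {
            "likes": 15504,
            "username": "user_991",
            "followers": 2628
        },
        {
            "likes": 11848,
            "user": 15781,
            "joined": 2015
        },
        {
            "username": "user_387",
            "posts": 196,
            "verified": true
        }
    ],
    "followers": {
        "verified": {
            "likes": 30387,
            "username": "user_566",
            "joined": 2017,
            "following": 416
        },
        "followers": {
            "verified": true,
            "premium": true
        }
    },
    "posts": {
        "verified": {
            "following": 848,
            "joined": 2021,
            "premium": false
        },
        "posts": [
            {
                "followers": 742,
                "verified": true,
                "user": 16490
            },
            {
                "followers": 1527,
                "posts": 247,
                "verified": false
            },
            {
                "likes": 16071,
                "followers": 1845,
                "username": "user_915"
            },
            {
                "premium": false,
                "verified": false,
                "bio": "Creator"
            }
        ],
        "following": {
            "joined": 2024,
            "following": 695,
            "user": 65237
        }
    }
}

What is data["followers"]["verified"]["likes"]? 30387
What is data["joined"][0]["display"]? "Drew"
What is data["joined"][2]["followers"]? 7728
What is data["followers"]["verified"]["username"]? "user_566"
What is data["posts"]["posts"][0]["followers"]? 742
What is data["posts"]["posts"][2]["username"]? "user_915"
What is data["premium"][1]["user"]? 15781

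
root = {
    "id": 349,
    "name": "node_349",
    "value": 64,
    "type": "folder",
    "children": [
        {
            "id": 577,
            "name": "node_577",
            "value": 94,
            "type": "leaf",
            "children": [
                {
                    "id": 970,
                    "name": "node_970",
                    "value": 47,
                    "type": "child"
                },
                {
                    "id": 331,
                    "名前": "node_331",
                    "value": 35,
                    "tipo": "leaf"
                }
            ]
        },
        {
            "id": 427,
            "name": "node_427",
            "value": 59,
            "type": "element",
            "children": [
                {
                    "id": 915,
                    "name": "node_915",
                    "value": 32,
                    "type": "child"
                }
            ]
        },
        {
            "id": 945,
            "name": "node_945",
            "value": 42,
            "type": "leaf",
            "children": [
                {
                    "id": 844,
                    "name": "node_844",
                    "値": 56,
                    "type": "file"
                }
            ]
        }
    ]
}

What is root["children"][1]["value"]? 59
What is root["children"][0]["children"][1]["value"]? 35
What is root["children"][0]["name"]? "node_577"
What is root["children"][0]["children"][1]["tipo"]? "leaf"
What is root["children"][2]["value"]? 42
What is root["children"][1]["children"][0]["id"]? 915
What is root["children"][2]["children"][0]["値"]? 56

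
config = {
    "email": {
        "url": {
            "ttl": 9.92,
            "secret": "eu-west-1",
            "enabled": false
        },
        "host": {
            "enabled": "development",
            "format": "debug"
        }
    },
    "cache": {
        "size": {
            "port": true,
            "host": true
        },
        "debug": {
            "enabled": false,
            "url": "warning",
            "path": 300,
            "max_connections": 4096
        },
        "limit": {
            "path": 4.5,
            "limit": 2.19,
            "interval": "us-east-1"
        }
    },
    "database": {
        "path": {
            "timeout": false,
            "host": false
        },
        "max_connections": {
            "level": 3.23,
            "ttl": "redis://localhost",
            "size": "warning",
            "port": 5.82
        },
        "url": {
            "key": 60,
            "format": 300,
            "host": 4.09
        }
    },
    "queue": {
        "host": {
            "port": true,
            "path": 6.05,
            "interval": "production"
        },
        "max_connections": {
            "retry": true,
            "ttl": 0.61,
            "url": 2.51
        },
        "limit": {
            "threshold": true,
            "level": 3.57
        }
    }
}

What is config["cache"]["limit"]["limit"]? 2.19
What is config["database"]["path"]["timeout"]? False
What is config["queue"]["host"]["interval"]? "production"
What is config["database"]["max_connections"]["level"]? 3.23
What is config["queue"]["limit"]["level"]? 3.57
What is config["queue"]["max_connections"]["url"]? 2.51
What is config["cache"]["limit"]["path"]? 4.5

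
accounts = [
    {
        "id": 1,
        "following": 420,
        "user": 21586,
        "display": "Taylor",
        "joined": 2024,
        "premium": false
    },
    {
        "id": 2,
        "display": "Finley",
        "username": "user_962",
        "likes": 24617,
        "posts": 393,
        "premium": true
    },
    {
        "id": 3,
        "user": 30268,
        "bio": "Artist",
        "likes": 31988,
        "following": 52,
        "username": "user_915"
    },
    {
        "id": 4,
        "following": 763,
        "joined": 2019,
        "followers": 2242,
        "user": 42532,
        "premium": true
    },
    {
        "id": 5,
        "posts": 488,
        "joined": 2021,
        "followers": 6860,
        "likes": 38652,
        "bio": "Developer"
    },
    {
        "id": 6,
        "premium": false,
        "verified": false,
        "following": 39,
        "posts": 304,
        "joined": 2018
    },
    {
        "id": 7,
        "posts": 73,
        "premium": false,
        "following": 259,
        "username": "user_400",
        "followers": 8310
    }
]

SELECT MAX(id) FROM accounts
7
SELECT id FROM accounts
[1, 2, 3, 4, 5, 6, 7]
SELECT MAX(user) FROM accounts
42532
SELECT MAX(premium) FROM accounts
True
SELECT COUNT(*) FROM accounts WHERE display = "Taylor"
1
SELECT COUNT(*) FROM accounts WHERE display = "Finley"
1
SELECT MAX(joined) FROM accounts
2024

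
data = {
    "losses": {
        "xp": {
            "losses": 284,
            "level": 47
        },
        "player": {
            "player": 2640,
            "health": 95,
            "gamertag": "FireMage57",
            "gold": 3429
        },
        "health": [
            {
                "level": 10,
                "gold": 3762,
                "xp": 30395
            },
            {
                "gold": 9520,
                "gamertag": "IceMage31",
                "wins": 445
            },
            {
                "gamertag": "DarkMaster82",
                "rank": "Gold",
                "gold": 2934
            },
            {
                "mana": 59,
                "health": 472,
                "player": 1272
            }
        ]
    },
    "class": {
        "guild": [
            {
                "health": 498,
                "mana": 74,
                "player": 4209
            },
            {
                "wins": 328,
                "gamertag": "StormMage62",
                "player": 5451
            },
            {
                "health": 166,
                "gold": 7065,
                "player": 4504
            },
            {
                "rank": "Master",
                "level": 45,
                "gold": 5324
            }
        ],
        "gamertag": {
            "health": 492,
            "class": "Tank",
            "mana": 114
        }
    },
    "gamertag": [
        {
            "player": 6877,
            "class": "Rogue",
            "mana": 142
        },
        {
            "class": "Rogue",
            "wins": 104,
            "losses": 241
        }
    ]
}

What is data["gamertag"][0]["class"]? "Rogue"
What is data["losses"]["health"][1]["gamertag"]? "IceMage31"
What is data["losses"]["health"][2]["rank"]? "Gold"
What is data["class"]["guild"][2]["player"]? 4504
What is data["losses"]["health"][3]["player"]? 1272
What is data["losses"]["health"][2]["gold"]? 2934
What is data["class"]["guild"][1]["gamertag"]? "StormMage62"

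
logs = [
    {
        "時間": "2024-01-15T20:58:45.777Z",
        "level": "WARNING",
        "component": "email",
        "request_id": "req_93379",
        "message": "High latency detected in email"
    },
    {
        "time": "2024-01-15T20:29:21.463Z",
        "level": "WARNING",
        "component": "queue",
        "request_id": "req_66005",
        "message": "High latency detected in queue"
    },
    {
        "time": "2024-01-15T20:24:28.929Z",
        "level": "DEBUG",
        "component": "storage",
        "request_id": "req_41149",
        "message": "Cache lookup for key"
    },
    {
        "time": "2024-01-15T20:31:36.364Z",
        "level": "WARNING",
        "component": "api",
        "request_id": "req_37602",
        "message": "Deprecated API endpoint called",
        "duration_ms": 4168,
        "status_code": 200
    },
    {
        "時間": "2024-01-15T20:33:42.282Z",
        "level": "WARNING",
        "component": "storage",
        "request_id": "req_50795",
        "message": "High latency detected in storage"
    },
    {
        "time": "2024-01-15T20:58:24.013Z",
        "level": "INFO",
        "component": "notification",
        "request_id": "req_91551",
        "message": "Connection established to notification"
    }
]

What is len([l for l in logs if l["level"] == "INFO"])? 1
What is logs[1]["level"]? "WARNING"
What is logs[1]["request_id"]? "req_66005"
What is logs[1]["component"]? "queue"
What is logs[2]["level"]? "DEBUG"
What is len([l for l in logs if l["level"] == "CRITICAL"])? 0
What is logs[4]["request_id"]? "req_50795"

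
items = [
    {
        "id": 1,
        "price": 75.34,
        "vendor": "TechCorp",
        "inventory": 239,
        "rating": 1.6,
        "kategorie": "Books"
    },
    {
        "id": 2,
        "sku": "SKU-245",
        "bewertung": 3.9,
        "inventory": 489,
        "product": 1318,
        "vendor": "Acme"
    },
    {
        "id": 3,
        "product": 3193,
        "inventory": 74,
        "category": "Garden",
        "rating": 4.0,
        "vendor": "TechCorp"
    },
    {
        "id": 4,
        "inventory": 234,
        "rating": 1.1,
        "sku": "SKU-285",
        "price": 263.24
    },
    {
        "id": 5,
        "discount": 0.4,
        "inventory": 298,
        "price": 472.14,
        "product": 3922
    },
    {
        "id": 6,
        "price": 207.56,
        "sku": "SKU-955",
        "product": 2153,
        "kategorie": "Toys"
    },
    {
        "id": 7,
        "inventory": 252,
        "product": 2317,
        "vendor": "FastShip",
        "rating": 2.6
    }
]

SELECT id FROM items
[1, 2, 3, 4, 5, 6, 7]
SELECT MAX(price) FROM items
472.14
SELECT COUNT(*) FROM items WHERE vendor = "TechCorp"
2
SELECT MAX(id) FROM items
7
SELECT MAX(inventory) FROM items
489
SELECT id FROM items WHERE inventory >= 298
[2, 5]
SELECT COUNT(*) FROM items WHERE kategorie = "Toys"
1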